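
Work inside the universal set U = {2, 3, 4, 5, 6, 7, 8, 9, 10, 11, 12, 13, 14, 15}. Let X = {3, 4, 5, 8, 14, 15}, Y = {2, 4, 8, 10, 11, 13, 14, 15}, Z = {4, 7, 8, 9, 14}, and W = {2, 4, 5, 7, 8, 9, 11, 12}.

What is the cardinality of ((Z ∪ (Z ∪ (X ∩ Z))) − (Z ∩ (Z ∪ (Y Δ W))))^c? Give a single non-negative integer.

14

X ∩ Z = {4, 8, 14}
Z ∪ (X ∩ Z) = {4, 7, 8, 9, 14}
Z ∪ (Z ∪ (X ∩ Z)) = {4, 7, 8, 9, 14}
Y Δ W = {5, 7, 9, 10, 12, 13, 14, 15}
Z ∪ (Y Δ W) = {4, 5, 7, 8, 9, 10, 12, 13, 14, 15}
Z ∩ (Z ∪ (Y Δ W)) = {4, 7, 8, 9, 14}
(Z ∪ (Z ∪ (X ∩ Z))) − (Z ∩ (Z ∪ (Y Δ W))) = {}
((Z ∪ (Z ∪ (X ∩ Z))) − (Z ∩ (Z ∪ (Y Δ W))))^c = {2, 3, 4, 5, 6, 7, 8, 9, 10, 11, 12, 13, 14, 15}
|((Z ∪ (Z ∪ (X ∩ Z))) − (Z ∩ (Z ∪ (Y Δ W))))^c| = 14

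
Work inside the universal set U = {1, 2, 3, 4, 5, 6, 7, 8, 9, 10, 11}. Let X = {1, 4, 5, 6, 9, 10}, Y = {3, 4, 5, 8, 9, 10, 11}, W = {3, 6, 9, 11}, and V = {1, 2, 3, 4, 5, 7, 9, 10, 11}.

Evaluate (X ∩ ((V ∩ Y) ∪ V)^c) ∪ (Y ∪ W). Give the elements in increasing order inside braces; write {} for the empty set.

V ∩ Y = {3, 4, 5, 9, 10, 11}
(V ∩ Y) ∪ V = {1, 2, 3, 4, 5, 7, 9, 10, 11}
((V ∩ Y) ∪ V)^c = {6, 8}
X ∩ ((V ∩ Y) ∪ V)^c = {6}
Y ∪ W = {3, 4, 5, 6, 8, 9, 10, 11}
(X ∩ ((V ∩ Y) ∪ V)^c) ∪ (Y ∪ W) = {3, 4, 5, 6, 8, 9, 10, 11}

{3, 4, 5, 6, 8, 9, 10, 11}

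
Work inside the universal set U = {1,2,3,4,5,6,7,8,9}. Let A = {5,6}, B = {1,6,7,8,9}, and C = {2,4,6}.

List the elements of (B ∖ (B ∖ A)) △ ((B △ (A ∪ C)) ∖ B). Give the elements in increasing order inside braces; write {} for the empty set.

B ∖ A = {1,7,8,9}
B ∖ (B ∖ A) = {6}
A ∪ C = {2,4,5,6}
B △ (A ∪ C) = {1,2,4,5,7,8,9}
(B △ (A ∪ C)) ∖ B = {2,4,5}
(B ∖ (B ∖ A)) △ ((B △ (A ∪ C)) ∖ B) = {2,4,5,6}

{2,4,5,6}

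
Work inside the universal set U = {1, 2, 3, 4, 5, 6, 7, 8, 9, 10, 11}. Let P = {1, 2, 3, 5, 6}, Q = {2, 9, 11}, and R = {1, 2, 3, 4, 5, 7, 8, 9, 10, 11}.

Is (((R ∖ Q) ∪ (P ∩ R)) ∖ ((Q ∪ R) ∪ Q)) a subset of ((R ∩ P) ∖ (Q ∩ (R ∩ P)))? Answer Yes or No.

R ∖ Q = {1, 3, 4, 5, 7, 8, 10}
P ∩ R = {1, 2, 3, 5}
(R ∖ Q) ∪ (P ∩ R) = {1, 2, 3, 4, 5, 7, 8, 10}
Q ∪ R = {1, 2, 3, 4, 5, 7, 8, 9, 10, 11}
(Q ∪ R) ∪ Q = {1, 2, 3, 4, 5, 7, 8, 9, 10, 11}
((R ∖ Q) ∪ (P ∩ R)) ∖ ((Q ∪ R) ∪ Q) = {}
R ∩ P = {1, 2, 3, 5}
Q ∩ (R ∩ P) = {2}
(R ∩ P) ∖ (Q ∩ (R ∩ P)) = {1, 3, 5}
Every element of {} is in {1, 3, 5}, so ((R ∖ Q) ∪ (P ∩ R)) ∖ ((Q ∪ R) ∪ Q) ⊆ (R ∩ P) ∖ (Q ∩ (R ∩ P)).

Yes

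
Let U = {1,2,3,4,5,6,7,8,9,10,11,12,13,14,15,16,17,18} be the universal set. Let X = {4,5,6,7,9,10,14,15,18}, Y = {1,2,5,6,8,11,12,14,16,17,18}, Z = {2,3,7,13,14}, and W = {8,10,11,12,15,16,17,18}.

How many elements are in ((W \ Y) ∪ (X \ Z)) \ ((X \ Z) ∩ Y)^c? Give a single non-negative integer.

3

W \ Y = {10,15}
X \ Z = {4,5,6,9,10,15,18}
(W \ Y) ∪ (X \ Z) = {4,5,6,9,10,15,18}
(X \ Z) ∩ Y = {5,6,18}
((X \ Z) ∩ Y)^c = {1,2,3,4,7,8,9,10,11,12,13,14,15,16,17}
((W \ Y) ∪ (X \ Z)) \ ((X \ Z) ∩ Y)^c = {5,6,18}
|((W \ Y) ∪ (X \ Z)) \ ((X \ Z) ∩ Y)^c| = 3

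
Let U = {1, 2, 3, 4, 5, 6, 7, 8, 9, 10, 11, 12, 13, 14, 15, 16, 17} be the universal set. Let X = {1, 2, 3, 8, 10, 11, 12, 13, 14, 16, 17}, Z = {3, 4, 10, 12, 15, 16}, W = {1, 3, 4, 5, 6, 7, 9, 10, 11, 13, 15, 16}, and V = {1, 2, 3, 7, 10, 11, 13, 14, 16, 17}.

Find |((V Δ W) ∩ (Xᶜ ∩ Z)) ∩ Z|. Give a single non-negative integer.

V Δ W = {2, 4, 5, 6, 9, 14, 15, 17}
Xᶜ = {4, 5, 6, 7, 9, 15}
Xᶜ ∩ Z = {4, 15}
(V Δ W) ∩ (Xᶜ ∩ Z) = {4, 15}
((V Δ W) ∩ (Xᶜ ∩ Z)) ∩ Z = {4, 15}
|((V Δ W) ∩ (Xᶜ ∩ Z)) ∩ Z| = 2

2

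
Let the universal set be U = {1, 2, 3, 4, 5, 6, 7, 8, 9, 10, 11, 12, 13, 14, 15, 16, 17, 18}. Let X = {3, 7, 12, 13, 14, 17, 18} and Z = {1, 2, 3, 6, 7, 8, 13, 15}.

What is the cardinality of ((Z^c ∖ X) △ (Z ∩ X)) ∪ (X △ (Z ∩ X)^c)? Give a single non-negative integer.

14

Z^c = {4, 5, 9, 10, 11, 12, 14, 16, 17, 18}
Z^c ∖ X = {4, 5, 9, 10, 11, 16}
Z ∩ X = {3, 7, 13}
(Z^c ∖ X) △ (Z ∩ X) = {3, 4, 5, 7, 9, 10, 11, 13, 16}
(Z ∩ X)^c = {1, 2, 4, 5, 6, 8, 9, 10, 11, 12, 14, 15, 16, 17, 18}
X △ (Z ∩ X)^c = {1, 2, 3, 4, 5, 6, 7, 8, 9, 10, 11, 13, 15, 16}
((Z^c ∖ X) △ (Z ∩ X)) ∪ (X △ (Z ∩ X)^c) = {1, 2, 3, 4, 5, 6, 7, 8, 9, 10, 11, 13, 15, 16}
|((Z^c ∖ X) △ (Z ∩ X)) ∪ (X △ (Z ∩ X)^c)| = 14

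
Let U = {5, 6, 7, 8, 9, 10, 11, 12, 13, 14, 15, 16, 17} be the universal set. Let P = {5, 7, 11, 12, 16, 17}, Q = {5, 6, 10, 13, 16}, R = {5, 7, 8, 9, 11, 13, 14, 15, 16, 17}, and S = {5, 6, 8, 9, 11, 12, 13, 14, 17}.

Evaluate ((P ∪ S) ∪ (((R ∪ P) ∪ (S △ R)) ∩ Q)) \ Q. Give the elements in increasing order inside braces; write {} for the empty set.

{7, 8, 9, 11, 12, 14, 17}

P ∪ S = {5, 6, 7, 8, 9, 11, 12, 13, 14, 16, 17}
R ∪ P = {5, 7, 8, 9, 11, 12, 13, 14, 15, 16, 17}
S △ R = {6, 7, 12, 15, 16}
(R ∪ P) ∪ (S △ R) = {5, 6, 7, 8, 9, 11, 12, 13, 14, 15, 16, 17}
((R ∪ P) ∪ (S △ R)) ∩ Q = {5, 6, 13, 16}
(P ∪ S) ∪ (((R ∪ P) ∪ (S △ R)) ∩ Q) = {5, 6, 7, 8, 9, 11, 12, 13, 14, 16, 17}
((P ∪ S) ∪ (((R ∪ P) ∪ (S △ R)) ∩ Q)) \ Q = {7, 8, 9, 11, 12, 14, 17}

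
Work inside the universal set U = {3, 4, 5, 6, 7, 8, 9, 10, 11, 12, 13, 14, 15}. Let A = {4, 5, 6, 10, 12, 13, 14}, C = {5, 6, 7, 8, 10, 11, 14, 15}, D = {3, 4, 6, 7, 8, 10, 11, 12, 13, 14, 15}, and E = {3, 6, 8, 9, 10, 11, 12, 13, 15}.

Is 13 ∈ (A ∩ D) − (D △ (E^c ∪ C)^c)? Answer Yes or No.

13 ∈ A and 13 ∈ D, so 13 ∈ A ∩ D
13 ∈ E, so 13 ∉ E^c
13 ∉ E^c and 13 ∉ C, so 13 ∉ E^c ∪ C
13 ∈ (E^c ∪ C)^c since 13 ∉ (E^c ∪ C)
13 ∈ D and 13 ∈ (E^c ∪ C)^c, so 13 ∉ D △ (E^c ∪ C)^c
13 ∈ (A ∩ D) and 13 ∉ (D △ (E^c ∪ C)^c), so 13 ∈ (A ∩ D) − (D △ (E^c ∪ C)^c)

Yes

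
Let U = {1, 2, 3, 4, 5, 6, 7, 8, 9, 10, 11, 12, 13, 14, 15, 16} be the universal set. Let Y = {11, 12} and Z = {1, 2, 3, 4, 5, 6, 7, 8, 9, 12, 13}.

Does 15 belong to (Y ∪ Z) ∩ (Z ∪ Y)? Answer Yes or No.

15 ∉ Y and 15 ∉ Z, so 15 ∉ Y ∪ Z
15 ∉ Z and 15 ∉ Y, so 15 ∉ Z ∪ Y
15 ∉ (Y ∪ Z) and 15 ∉ (Z ∪ Y), so 15 ∉ (Y ∪ Z) ∩ (Z ∪ Y)

No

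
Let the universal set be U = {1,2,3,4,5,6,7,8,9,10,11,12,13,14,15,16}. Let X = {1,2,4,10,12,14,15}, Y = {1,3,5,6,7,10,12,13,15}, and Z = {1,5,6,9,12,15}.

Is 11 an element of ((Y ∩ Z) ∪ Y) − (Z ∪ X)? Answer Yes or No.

11 ∉ Y and 11 ∉ Z, so 11 ∉ Y ∩ Z
11 ∉ (Y ∩ Z) and 11 ∉ Y, so 11 ∉ (Y ∩ Z) ∪ Y
11 ∉ Z and 11 ∉ X, so 11 ∉ Z ∪ X
11 ∉ ((Y ∩ Z) ∪ Y) and 11 ∉ (Z ∪ X), so 11 ∉ ((Y ∩ Z) ∪ Y) − (Z ∪ X)

No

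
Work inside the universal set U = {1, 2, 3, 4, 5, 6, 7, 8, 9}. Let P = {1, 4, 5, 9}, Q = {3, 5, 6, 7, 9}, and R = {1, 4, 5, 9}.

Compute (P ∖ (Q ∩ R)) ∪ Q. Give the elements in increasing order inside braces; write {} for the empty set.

{1, 3, 4, 5, 6, 7, 9}

Q ∩ R = {5, 9}
P ∖ (Q ∩ R) = {1, 4}
(P ∖ (Q ∩ R)) ∪ Q = {1, 3, 4, 5, 6, 7, 9}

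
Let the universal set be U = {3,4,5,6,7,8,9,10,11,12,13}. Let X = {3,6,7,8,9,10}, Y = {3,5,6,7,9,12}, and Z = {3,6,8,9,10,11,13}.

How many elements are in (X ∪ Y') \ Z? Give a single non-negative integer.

2

Y' = {4,8,10,11,13}
X ∪ Y' = {3,4,6,7,8,9,10,11,13}
(X ∪ Y') \ Z = {4,7}
|(X ∪ Y') \ Z| = 2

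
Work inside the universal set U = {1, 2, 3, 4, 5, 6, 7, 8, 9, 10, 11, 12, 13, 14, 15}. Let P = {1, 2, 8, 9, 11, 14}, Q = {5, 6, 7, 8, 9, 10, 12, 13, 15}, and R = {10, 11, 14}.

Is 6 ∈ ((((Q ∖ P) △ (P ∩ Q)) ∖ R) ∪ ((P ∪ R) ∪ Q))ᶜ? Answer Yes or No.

6 ∈ Q and 6 ∉ P, so 6 ∈ Q ∖ P
6 ∉ P and 6 ∈ Q, so 6 ∉ P ∩ Q
6 ∈ (Q ∖ P) and 6 ∉ (P ∩ Q), so 6 ∈ (Q ∖ P) △ (P ∩ Q)
6 ∈ ((Q ∖ P) △ (P ∩ Q)) and 6 ∉ R, so 6 ∈ ((Q ∖ P) △ (P ∩ Q)) ∖ R
6 ∉ P and 6 ∉ R, so 6 ∉ P ∪ R
6 ∉ (P ∪ R) and 6 ∈ Q, so 6 ∈ (P ∪ R) ∪ Q
6 ∈ (((Q ∖ P) △ (P ∩ Q)) ∖ R) and 6 ∈ ((P ∪ R) ∪ Q), so 6 ∈ (((Q ∖ P) △ (P ∩ Q)) ∖ R) ∪ ((P ∪ R) ∪ Q)
6 ∉ ((((Q ∖ P) △ (P ∩ Q)) ∖ R) ∪ ((P ∪ R) ∪ Q))ᶜ since 6 ∈ ((((Q ∖ P) △ (P ∩ Q)) ∖ R) ∪ ((P ∪ R) ∪ Q))

No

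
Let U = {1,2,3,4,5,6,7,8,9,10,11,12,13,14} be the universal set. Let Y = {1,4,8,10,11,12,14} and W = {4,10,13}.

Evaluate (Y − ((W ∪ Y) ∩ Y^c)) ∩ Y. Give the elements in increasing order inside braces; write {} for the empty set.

W ∪ Y = {1,4,8,10,11,12,13,14}
Y^c = {2,3,5,6,7,9,13}
(W ∪ Y) ∩ Y^c = {13}
Y − ((W ∪ Y) ∩ Y^c) = {1,4,8,10,11,12,14}
(Y − ((W ∪ Y) ∩ Y^c)) ∩ Y = {1,4,8,10,11,12,14}

{1,4,8,10,11,12,14}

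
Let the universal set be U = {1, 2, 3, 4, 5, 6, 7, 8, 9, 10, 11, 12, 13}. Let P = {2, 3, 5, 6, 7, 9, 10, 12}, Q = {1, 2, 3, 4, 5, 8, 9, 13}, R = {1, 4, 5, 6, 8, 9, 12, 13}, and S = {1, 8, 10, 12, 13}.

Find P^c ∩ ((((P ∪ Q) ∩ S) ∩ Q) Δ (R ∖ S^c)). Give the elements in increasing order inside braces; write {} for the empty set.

{}

P^c = {1, 4, 8, 11, 13}
P ∪ Q = {1, 2, 3, 4, 5, 6, 7, 8, 9, 10, 12, 13}
(P ∪ Q) ∩ S = {1, 8, 10, 12, 13}
((P ∪ Q) ∩ S) ∩ Q = {1, 8, 13}
S^c = {2, 3, 4, 5, 6, 7, 9, 11}
R ∖ S^c = {1, 8, 12, 13}
(((P ∪ Q) ∩ S) ∩ Q) Δ (R ∖ S^c) = {12}
P^c ∩ ((((P ∪ Q) ∩ S) ∩ Q) Δ (R ∖ S^c)) = {}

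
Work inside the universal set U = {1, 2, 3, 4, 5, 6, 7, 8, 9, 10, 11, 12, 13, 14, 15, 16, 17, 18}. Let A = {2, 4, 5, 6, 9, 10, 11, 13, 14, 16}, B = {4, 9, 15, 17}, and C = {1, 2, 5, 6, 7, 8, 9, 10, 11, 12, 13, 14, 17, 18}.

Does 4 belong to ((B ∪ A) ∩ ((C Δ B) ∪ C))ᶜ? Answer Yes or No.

No

4 ∈ B and 4 ∈ A, so 4 ∈ B ∪ A
4 ∉ C and 4 ∈ B, so 4 ∈ C Δ B
4 ∈ (C Δ B) and 4 ∉ C, so 4 ∈ (C Δ B) ∪ C
4 ∈ (B ∪ A) and 4 ∈ ((C Δ B) ∪ C), so 4 ∈ (B ∪ A) ∩ ((C Δ B) ∪ C)
4 ∉ ((B ∪ A) ∩ ((C Δ B) ∪ C))ᶜ since 4 ∈ ((B ∪ A) ∩ ((C Δ B) ∪ C))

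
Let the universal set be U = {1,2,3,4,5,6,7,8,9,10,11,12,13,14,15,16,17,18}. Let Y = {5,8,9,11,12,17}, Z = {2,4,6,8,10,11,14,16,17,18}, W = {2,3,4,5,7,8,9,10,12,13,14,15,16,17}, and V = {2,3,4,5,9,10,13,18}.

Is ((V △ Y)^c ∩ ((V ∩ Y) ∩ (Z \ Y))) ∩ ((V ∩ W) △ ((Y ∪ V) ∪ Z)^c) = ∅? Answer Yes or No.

V △ Y = {2,3,4,8,10,11,12,13,17,18}
(V △ Y)^c = {1,5,6,7,9,14,15,16}
V ∩ Y = {5,9}
Z \ Y = {2,4,6,10,14,16,18}
(V ∩ Y) ∩ (Z \ Y) = {}
(V △ Y)^c ∩ ((V ∩ Y) ∩ (Z \ Y)) = {}
V ∩ W = {2,3,4,5,9,10,13}
Y ∪ V = {2,3,4,5,8,9,10,11,12,13,17,18}
(Y ∪ V) ∪ Z = {2,3,4,5,6,8,9,10,11,12,13,14,16,17,18}
((Y ∪ V) ∪ Z)^c = {1,7,15}
(V ∩ W) △ ((Y ∪ V) ∪ Z)^c = {1,2,3,4,5,7,9,10,13,15}
{} and {1,2,3,4,5,7,9,10,13,15} share no elements.

Yes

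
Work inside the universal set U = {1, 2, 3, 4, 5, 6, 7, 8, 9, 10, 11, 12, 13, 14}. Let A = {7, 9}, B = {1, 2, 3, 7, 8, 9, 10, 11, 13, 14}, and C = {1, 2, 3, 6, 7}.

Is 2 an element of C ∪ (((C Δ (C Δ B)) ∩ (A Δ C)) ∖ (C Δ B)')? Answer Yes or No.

Yes

2 ∈ C and 2 ∈ B, so 2 ∉ C Δ B
2 ∈ C and 2 ∉ (C Δ B), so 2 ∈ C Δ (C Δ B)
2 ∉ A and 2 ∈ C, so 2 ∈ A Δ C
2 ∈ (C Δ (C Δ B)) and 2 ∈ (A Δ C), so 2 ∈ (C Δ (C Δ B)) ∩ (A Δ C)
2 ∈ C and 2 ∈ B, so 2 ∉ C Δ B
2 ∈ (C Δ B)' since 2 ∉ (C Δ B)
2 ∈ ((C Δ (C Δ B)) ∩ (A Δ C)) and 2 ∈ (C Δ B)', so 2 ∉ ((C Δ (C Δ B)) ∩ (A Δ C)) ∖ (C Δ B)'
2 ∈ C and 2 ∉ (((C Δ (C Δ B)) ∩ (A Δ C)) ∖ (C Δ B)'), so 2 ∈ C ∪ (((C Δ (C Δ B)) ∩ (A Δ C)) ∖ (C Δ B)')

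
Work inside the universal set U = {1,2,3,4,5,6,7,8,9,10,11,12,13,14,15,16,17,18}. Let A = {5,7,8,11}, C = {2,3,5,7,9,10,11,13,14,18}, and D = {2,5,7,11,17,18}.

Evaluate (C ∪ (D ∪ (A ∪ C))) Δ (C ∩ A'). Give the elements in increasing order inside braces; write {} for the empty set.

{5,7,8,11,17}

A ∪ C = {2,3,5,7,8,9,10,11,13,14,18}
D ∪ (A ∪ C) = {2,3,5,7,8,9,10,11,13,14,17,18}
C ∪ (D ∪ (A ∪ C)) = {2,3,5,7,8,9,10,11,13,14,17,18}
A' = {1,2,3,4,6,9,10,12,13,14,15,16,17,18}
C ∩ A' = {2,3,9,10,13,14,18}
(C ∪ (D ∪ (A ∪ C))) Δ (C ∩ A') = {5,7,8,11,17}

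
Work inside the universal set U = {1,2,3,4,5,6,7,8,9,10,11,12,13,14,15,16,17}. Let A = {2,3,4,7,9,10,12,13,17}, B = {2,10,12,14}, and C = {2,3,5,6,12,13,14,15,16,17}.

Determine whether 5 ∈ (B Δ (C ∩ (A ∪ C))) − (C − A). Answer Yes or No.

5 ∉ A and 5 ∈ C, so 5 ∈ A ∪ C
5 ∈ C and 5 ∈ (A ∪ C), so 5 ∈ C ∩ (A ∪ C)
5 ∉ B and 5 ∈ (C ∩ (A ∪ C)), so 5 ∈ B Δ (C ∩ (A ∪ C))
5 ∈ C and 5 ∉ A, so 5 ∈ C − A
5 ∈ (B Δ (C ∩ (A ∪ C))) and 5 ∈ (C − A), so 5 ∉ (B Δ (C ∩ (A ∪ C))) − (C − A)

No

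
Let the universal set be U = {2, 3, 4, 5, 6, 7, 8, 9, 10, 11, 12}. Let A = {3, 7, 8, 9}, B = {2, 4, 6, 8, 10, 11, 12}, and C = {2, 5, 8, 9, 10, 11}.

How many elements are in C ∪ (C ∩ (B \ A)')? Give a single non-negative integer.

6

B \ A = {2, 4, 6, 10, 11, 12}
(B \ A)' = {3, 5, 7, 8, 9}
C ∩ (B \ A)' = {5, 8, 9}
C ∪ (C ∩ (B \ A)') = {2, 5, 8, 9, 10, 11}
|C ∪ (C ∩ (B \ A)')| = 6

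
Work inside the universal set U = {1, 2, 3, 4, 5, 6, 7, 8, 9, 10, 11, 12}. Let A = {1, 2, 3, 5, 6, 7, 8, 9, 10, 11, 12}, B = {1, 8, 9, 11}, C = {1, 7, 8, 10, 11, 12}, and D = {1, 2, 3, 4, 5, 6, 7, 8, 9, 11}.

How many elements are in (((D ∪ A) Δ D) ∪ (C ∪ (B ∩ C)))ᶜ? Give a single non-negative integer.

6

D ∪ A = {1, 2, 3, 4, 5, 6, 7, 8, 9, 10, 11, 12}
(D ∪ A) Δ D = {10, 12}
B ∩ C = {1, 8, 11}
C ∪ (B ∩ C) = {1, 7, 8, 10, 11, 12}
((D ∪ A) Δ D) ∪ (C ∪ (B ∩ C)) = {1, 7, 8, 10, 11, 12}
(((D ∪ A) Δ D) ∪ (C ∪ (B ∩ C)))ᶜ = {2, 3, 4, 5, 6, 9}
|(((D ∪ A) Δ D) ∪ (C ∪ (B ∩ C)))ᶜ| = 6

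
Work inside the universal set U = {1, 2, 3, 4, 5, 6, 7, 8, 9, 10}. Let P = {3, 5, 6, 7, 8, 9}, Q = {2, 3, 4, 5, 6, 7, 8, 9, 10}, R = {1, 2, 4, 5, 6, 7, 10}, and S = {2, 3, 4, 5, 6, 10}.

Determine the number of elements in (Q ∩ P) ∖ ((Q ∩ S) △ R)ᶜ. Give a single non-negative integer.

Q ∩ P = {3, 5, 6, 7, 8, 9}
Q ∩ S = {2, 3, 4, 5, 6, 10}
(Q ∩ S) △ R = {1, 3, 7}
((Q ∩ S) △ R)ᶜ = {2, 4, 5, 6, 8, 9, 10}
(Q ∩ P) ∖ ((Q ∩ S) △ R)ᶜ = {3, 7}
|(Q ∩ P) ∖ ((Q ∩ S) △ R)ᶜ| = 2

2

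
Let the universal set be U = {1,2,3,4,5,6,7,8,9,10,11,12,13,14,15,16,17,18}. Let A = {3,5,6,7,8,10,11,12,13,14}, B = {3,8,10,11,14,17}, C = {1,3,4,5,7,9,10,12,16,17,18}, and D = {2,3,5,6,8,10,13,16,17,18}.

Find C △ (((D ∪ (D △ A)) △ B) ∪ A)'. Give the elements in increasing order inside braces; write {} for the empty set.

{3,5,7,10,12,15,16,18}

D △ A = {2,7,11,12,14,16,17,18}
D ∪ (D △ A) = {2,3,5,6,7,8,10,11,12,13,14,16,17,18}
(D ∪ (D △ A)) △ B = {2,5,6,7,12,13,16,18}
((D ∪ (D △ A)) △ B) ∪ A = {2,3,5,6,7,8,10,11,12,13,14,16,18}
(((D ∪ (D △ A)) △ B) ∪ A)' = {1,4,9,15,17}
C △ (((D ∪ (D △ A)) △ B) ∪ A)' = {3,5,7,10,12,15,16,18}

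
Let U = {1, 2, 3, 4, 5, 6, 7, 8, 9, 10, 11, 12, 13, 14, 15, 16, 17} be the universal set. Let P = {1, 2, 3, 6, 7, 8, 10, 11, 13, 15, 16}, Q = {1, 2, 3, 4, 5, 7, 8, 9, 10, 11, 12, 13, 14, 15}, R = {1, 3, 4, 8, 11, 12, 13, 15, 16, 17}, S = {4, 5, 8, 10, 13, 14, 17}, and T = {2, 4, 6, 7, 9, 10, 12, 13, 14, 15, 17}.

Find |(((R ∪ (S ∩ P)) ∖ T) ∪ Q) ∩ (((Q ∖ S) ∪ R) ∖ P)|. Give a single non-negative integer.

S ∩ P = {8, 10, 13}
R ∪ (S ∩ P) = {1, 3, 4, 8, 10, 11, 12, 13, 15, 16, 17}
(R ∪ (S ∩ P)) ∖ T = {1, 3, 8, 11, 16}
((R ∪ (S ∩ P)) ∖ T) ∪ Q = {1, 2, 3, 4, 5, 7, 8, 9, 10, 11, 12, 13, 14, 15, 16}
Q ∖ S = {1, 2, 3, 7, 9, 11, 12, 15}
(Q ∖ S) ∪ R = {1, 2, 3, 4, 7, 8, 9, 11, 12, 13, 15, 16, 17}
((Q ∖ S) ∪ R) ∖ P = {4, 9, 12, 17}
(((R ∪ (S ∩ P)) ∖ T) ∪ Q) ∩ (((Q ∖ S) ∪ R) ∖ P) = {4, 9, 12}
|(((R ∪ (S ∩ P)) ∖ T) ∪ Q) ∩ (((Q ∖ S) ∪ R) ∖ P)| = 3

3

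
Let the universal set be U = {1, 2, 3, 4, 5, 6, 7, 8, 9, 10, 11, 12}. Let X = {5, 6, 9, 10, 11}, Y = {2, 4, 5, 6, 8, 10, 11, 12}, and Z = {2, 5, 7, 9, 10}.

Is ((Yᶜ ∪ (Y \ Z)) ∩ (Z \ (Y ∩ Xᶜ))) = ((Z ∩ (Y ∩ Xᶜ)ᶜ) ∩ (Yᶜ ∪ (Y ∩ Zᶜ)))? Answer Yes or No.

Yᶜ = {1, 3, 7, 9}
Y \ Z = {4, 6, 8, 11, 12}
Yᶜ ∪ (Y \ Z) = {1, 3, 4, 6, 7, 8, 9, 11, 12}
Xᶜ = {1, 2, 3, 4, 7, 8, 12}
Y ∩ Xᶜ = {2, 4, 8, 12}
Z \ (Y ∩ Xᶜ) = {5, 7, 9, 10}
(Yᶜ ∪ (Y \ Z)) ∩ (Z \ (Y ∩ Xᶜ)) = {7, 9}
(Y ∩ Xᶜ)ᶜ = {1, 3, 5, 6, 7, 9, 10, 11}
Z ∩ (Y ∩ Xᶜ)ᶜ = {5, 7, 9, 10}
Zᶜ = {1, 3, 4, 6, 8, 11, 12}
Y ∩ Zᶜ = {4, 6, 8, 11, 12}
Yᶜ ∪ (Y ∩ Zᶜ) = {1, 3, 4, 6, 7, 8, 9, 11, 12}
(Z ∩ (Y ∩ Xᶜ)ᶜ) ∩ (Yᶜ ∪ (Y ∩ Zᶜ)) = {7, 9}
Both equal {7, 9}, so (Yᶜ ∪ (Y \ Z)) ∩ (Z \ (Y ∩ Xᶜ)) = (Z ∩ (Y ∩ Xᶜ)ᶜ) ∩ (Yᶜ ∪ (Y ∩ Zᶜ)).

Yes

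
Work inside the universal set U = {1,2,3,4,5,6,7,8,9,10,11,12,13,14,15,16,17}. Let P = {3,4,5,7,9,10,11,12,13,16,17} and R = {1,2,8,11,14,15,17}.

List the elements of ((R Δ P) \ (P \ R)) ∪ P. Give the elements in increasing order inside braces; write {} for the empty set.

R Δ P = {1,2,3,4,5,7,8,9,10,12,13,14,15,16}
P \ R = {3,4,5,7,9,10,12,13,16}
(R Δ P) \ (P \ R) = {1,2,8,14,15}
((R Δ P) \ (P \ R)) ∪ P = {1,2,3,4,5,7,8,9,10,11,12,13,14,15,16,17}

{1,2,3,4,5,7,8,9,10,11,12,13,14,15,16,17}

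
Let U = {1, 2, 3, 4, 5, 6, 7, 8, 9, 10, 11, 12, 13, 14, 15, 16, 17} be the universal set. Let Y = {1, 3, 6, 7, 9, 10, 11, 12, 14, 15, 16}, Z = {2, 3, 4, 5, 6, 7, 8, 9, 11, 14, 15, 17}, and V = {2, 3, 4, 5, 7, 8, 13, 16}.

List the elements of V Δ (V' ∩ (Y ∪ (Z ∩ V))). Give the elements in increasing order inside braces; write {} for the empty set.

{1, 2, 3, 4, 5, 6, 7, 8, 9, 10, 11, 12, 13, 14, 15, 16}

V' = {1, 6, 9, 10, 11, 12, 14, 15, 17}
Z ∩ V = {2, 3, 4, 5, 7, 8}
Y ∪ (Z ∩ V) = {1, 2, 3, 4, 5, 6, 7, 8, 9, 10, 11, 12, 14, 15, 16}
V' ∩ (Y ∪ (Z ∩ V)) = {1, 6, 9, 10, 11, 12, 14, 15}
V Δ (V' ∩ (Y ∪ (Z ∩ V))) = {1, 2, 3, 4, 5, 6, 7, 8, 9, 10, 11, 12, 13, 14, 15, 16}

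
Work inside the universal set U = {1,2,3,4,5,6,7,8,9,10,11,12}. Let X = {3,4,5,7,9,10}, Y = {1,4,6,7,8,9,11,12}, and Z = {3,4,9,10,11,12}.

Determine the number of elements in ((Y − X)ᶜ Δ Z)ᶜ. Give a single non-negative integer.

7

Y − X = {1,6,8,11,12}
(Y − X)ᶜ = {2,3,4,5,7,9,10}
(Y − X)ᶜ Δ Z = {2,5,7,11,12}
((Y − X)ᶜ Δ Z)ᶜ = {1,3,4,6,8,9,10}
|((Y − X)ᶜ Δ Z)ᶜ| = 7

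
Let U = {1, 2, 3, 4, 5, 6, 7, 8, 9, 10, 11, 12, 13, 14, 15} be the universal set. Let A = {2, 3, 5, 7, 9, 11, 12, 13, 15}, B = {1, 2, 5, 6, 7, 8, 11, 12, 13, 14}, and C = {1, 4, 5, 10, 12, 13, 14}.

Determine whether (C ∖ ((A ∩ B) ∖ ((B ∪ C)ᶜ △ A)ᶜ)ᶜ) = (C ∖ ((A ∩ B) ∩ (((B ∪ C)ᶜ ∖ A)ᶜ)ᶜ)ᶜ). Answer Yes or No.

No

A ∩ B = {2, 5, 7, 11, 12, 13}
B ∪ C = {1, 2, 4, 5, 6, 7, 8, 10, 11, 12, 13, 14}
(B ∪ C)ᶜ = {3, 9, 15}
(B ∪ C)ᶜ △ A = {2, 5, 7, 11, 12, 13}
((B ∪ C)ᶜ △ A)ᶜ = {1, 3, 4, 6, 8, 9, 10, 14, 15}
(A ∩ B) ∖ ((B ∪ C)ᶜ △ A)ᶜ = {2, 5, 7, 11, 12, 13}
((A ∩ B) ∖ ((B ∪ C)ᶜ △ A)ᶜ)ᶜ = {1, 3, 4, 6, 8, 9, 10, 14, 15}
C ∖ ((A ∩ B) ∖ ((B ∪ C)ᶜ △ A)ᶜ)ᶜ = {5, 12, 13}
(B ∪ C)ᶜ ∖ A = {}
((B ∪ C)ᶜ ∖ A)ᶜ = {1, 2, 3, 4, 5, 6, 7, 8, 9, 10, 11, 12, 13, 14, 15}
(((B ∪ C)ᶜ ∖ A)ᶜ)ᶜ = {}
(A ∩ B) ∩ (((B ∪ C)ᶜ ∖ A)ᶜ)ᶜ = {}
((A ∩ B) ∩ (((B ∪ C)ᶜ ∖ A)ᶜ)ᶜ)ᶜ = {1, 2, 3, 4, 5, 6, 7, 8, 9, 10, 11, 12, 13, 14, 15}
C ∖ ((A ∩ B) ∩ (((B ∪ C)ᶜ ∖ A)ᶜ)ᶜ)ᶜ = {}
5 ∈ C ∖ ((A ∩ B) ∖ ((B ∪ C)ᶜ △ A)ᶜ)ᶜ but 5 ∉ C ∖ ((A ∩ B) ∩ (((B ∪ C)ᶜ ∖ A)ᶜ)ᶜ)ᶜ, so they differ.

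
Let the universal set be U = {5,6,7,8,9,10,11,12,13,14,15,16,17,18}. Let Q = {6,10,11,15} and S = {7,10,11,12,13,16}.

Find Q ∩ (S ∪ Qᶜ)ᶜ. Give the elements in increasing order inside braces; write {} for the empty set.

{6,15}

Qᶜ = {5,7,8,9,12,13,14,16,17,18}
S ∪ Qᶜ = {5,7,8,9,10,11,12,13,14,16,17,18}
(S ∪ Qᶜ)ᶜ = {6,15}
Q ∩ (S ∪ Qᶜ)ᶜ = {6,15}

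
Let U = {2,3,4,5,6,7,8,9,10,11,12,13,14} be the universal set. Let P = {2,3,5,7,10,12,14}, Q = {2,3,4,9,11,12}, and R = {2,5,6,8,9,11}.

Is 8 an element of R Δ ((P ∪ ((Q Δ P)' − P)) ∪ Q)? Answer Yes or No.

No

8 ∉ Q and 8 ∉ P, so 8 ∉ Q Δ P
8 ∈ (Q Δ P)' since 8 ∉ (Q Δ P)
8 ∈ (Q Δ P)' and 8 ∉ P, so 8 ∈ (Q Δ P)' − P
8 ∉ P and 8 ∈ ((Q Δ P)' − P), so 8 ∈ P ∪ ((Q Δ P)' − P)
8 ∈ (P ∪ ((Q Δ P)' − P)) and 8 ∉ Q, so 8 ∈ (P ∪ ((Q Δ P)' − P)) ∪ Q
8 ∈ R and 8 ∈ ((P ∪ ((Q Δ P)' − P)) ∪ Q), so 8 ∉ R Δ ((P ∪ ((Q Δ P)' − P)) ∪ Q)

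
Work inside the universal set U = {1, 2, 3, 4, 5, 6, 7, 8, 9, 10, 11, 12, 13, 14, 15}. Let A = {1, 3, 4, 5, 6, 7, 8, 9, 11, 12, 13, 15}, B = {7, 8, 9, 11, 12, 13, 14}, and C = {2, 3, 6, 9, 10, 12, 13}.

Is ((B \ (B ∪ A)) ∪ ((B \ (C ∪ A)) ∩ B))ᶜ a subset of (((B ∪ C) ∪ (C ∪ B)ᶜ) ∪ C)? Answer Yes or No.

B ∪ A = {1, 3, 4, 5, 6, 7, 8, 9, 11, 12, 13, 14, 15}
B \ (B ∪ A) = {}
C ∪ A = {1, 2, 3, 4, 5, 6, 7, 8, 9, 10, 11, 12, 13, 15}
B \ (C ∪ A) = {14}
(B \ (C ∪ A)) ∩ B = {14}
(B \ (B ∪ A)) ∪ ((B \ (C ∪ A)) ∩ B) = {14}
((B \ (B ∪ A)) ∪ ((B \ (C ∪ A)) ∩ B))ᶜ = {1, 2, 3, 4, 5, 6, 7, 8, 9, 10, 11, 12, 13, 15}
B ∪ C = {2, 3, 6, 7, 8, 9, 10, 11, 12, 13, 14}
C ∪ B = {2, 3, 6, 7, 8, 9, 10, 11, 12, 13, 14}
(C ∪ B)ᶜ = {1, 4, 5, 15}
(B ∪ C) ∪ (C ∪ B)ᶜ = {1, 2, 3, 4, 5, 6, 7, 8, 9, 10, 11, 12, 13, 14, 15}
((B ∪ C) ∪ (C ∪ B)ᶜ) ∪ C = {1, 2, 3, 4, 5, 6, 7, 8, 9, 10, 11, 12, 13, 14, 15}
Every element of {1, 2, 3, 4, 5, 6, 7, 8, 9, 10, 11, 12, 13, 15} is in {1, 2, 3, 4, 5, 6, 7, 8, 9, 10, 11, 12, 13, 14, 15}, so ((B \ (B ∪ A)) ∪ ((B \ (C ∪ A)) ∩ B))ᶜ ⊆ ((B ∪ C) ∪ (C ∪ B)ᶜ) ∪ C.

Yes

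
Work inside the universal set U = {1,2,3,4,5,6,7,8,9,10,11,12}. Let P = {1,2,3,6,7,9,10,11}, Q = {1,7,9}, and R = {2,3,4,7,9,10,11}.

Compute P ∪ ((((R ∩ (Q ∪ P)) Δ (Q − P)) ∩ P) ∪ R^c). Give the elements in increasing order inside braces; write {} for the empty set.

{1,2,3,5,6,7,8,9,10,11,12}

Q ∪ P = {1,2,3,6,7,9,10,11}
R ∩ (Q ∪ P) = {2,3,7,9,10,11}
Q − P = {}
(R ∩ (Q ∪ P)) Δ (Q − P) = {2,3,7,9,10,11}
((R ∩ (Q ∪ P)) Δ (Q − P)) ∩ P = {2,3,7,9,10,11}
R^c = {1,5,6,8,12}
(((R ∩ (Q ∪ P)) Δ (Q − P)) ∩ P) ∪ R^c = {1,2,3,5,6,7,8,9,10,11,12}
P ∪ ((((R ∩ (Q ∪ P)) Δ (Q − P)) ∩ P) ∪ R^c) = {1,2,3,5,6,7,8,9,10,11,12}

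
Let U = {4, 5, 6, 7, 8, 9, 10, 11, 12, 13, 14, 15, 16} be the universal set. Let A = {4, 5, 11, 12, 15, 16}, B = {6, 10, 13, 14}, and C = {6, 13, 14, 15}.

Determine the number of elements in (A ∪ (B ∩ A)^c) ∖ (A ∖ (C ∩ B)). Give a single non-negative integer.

7

B ∩ A = {}
(B ∩ A)^c = {4, 5, 6, 7, 8, 9, 10, 11, 12, 13, 14, 15, 16}
A ∪ (B ∩ A)^c = {4, 5, 6, 7, 8, 9, 10, 11, 12, 13, 14, 15, 16}
C ∩ B = {6, 13, 14}
A ∖ (C ∩ B) = {4, 5, 11, 12, 15, 16}
(A ∪ (B ∩ A)^c) ∖ (A ∖ (C ∩ B)) = {6, 7, 8, 9, 10, 13, 14}
|(A ∪ (B ∩ A)^c) ∖ (A ∖ (C ∩ B))| = 7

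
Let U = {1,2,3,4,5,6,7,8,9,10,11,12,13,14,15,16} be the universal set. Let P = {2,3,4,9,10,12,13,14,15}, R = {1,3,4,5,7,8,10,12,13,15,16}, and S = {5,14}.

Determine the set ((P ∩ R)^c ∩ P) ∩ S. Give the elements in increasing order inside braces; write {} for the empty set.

P ∩ R = {3,4,10,12,13,15}
(P ∩ R)^c = {1,2,5,6,7,8,9,11,14,16}
(P ∩ R)^c ∩ P = {2,9,14}
((P ∩ R)^c ∩ P) ∩ S = {14}

{14}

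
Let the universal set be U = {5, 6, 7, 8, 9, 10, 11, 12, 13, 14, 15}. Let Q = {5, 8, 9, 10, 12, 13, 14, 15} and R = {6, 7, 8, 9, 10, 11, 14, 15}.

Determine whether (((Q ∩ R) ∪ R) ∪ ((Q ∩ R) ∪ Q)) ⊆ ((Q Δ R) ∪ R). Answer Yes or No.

Q ∩ R = {8, 9, 10, 14, 15}
(Q ∩ R) ∪ R = {6, 7, 8, 9, 10, 11, 14, 15}
(Q ∩ R) ∪ Q = {5, 8, 9, 10, 12, 13, 14, 15}
((Q ∩ R) ∪ R) ∪ ((Q ∩ R) ∪ Q) = {5, 6, 7, 8, 9, 10, 11, 12, 13, 14, 15}
Q Δ R = {5, 6, 7, 11, 12, 13}
(Q Δ R) ∪ R = {5, 6, 7, 8, 9, 10, 11, 12, 13, 14, 15}
Every element of {5, 6, 7, 8, 9, 10, 11, 12, 13, 14, 15} is in {5, 6, 7, 8, 9, 10, 11, 12, 13, 14, 15}, so ((Q ∩ R) ∪ R) ∪ ((Q ∩ R) ∪ Q) ⊆ (Q Δ R) ∪ R.

Yes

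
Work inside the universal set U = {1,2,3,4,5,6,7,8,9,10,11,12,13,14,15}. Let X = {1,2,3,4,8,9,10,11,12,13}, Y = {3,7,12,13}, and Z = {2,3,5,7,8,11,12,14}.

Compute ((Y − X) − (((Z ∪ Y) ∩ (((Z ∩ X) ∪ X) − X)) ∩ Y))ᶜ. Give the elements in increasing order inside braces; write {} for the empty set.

Y − X = {7}
Z ∪ Y = {2,3,5,7,8,11,12,13,14}
Z ∩ X = {2,3,8,11,12}
(Z ∩ X) ∪ X = {1,2,3,4,8,9,10,11,12,13}
((Z ∩ X) ∪ X) − X = {}
(Z ∪ Y) ∩ (((Z ∩ X) ∪ X) − X) = {}
((Z ∪ Y) ∩ (((Z ∩ X) ∪ X) − X)) ∩ Y = {}
(Y − X) − (((Z ∪ Y) ∩ (((Z ∩ X) ∪ X) − X)) ∩ Y) = {7}
((Y − X) − (((Z ∪ Y) ∩ (((Z ∩ X) ∪ X) − X)) ∩ Y))ᶜ = {1,2,3,4,5,6,8,9,10,11,12,13,14,15}

{1,2,3,4,5,6,8,9,10,11,12,13,14,15}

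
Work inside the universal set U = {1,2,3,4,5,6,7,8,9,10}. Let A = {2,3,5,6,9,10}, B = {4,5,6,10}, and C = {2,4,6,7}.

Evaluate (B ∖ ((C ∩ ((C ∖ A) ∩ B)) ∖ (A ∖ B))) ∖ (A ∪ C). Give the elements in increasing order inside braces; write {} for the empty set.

C ∖ A = {4,7}
(C ∖ A) ∩ B = {4}
C ∩ ((C ∖ A) ∩ B) = {4}
A ∖ B = {2,3,9}
(C ∩ ((C ∖ A) ∩ B)) ∖ (A ∖ B) = {4}
B ∖ ((C ∩ ((C ∖ A) ∩ B)) ∖ (A ∖ B)) = {5,6,10}
A ∪ C = {2,3,4,5,6,7,9,10}
(B ∖ ((C ∩ ((C ∖ A) ∩ B)) ∖ (A ∖ B))) ∖ (A ∪ C) = {}

{}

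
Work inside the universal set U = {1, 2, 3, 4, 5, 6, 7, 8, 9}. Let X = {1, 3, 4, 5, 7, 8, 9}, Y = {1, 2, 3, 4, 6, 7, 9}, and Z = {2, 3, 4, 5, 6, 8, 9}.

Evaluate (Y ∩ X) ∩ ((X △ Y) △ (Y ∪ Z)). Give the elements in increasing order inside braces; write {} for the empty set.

{1, 3, 4, 7, 9}

Y ∩ X = {1, 3, 4, 7, 9}
X △ Y = {2, 5, 6, 8}
Y ∪ Z = {1, 2, 3, 4, 5, 6, 7, 8, 9}
(X △ Y) △ (Y ∪ Z) = {1, 3, 4, 7, 9}
(Y ∩ X) ∩ ((X △ Y) △ (Y ∪ Z)) = {1, 3, 4, 7, 9}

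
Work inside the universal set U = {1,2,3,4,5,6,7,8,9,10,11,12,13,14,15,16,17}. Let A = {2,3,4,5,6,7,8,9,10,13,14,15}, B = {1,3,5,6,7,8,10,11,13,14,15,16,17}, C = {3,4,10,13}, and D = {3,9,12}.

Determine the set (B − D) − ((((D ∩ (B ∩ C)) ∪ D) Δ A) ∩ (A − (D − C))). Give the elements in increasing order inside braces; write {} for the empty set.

{1,11,16,17}

B − D = {1,5,6,7,8,10,11,13,14,15,16,17}
B ∩ C = {3,10,13}
D ∩ (B ∩ C) = {3}
(D ∩ (B ∩ C)) ∪ D = {3,9,12}
((D ∩ (B ∩ C)) ∪ D) Δ A = {2,4,5,6,7,8,10,12,13,14,15}
D − C = {9,12}
A − (D − C) = {2,3,4,5,6,7,8,10,13,14,15}
(((D ∩ (B ∩ C)) ∪ D) Δ A) ∩ (A − (D − C)) = {2,4,5,6,7,8,10,13,14,15}
(B − D) − ((((D ∩ (B ∩ C)) ∪ D) Δ A) ∩ (A − (D − C))) = {1,11,16,17}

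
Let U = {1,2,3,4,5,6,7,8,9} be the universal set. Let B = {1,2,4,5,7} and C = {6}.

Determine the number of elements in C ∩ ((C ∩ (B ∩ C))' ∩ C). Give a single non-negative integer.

1

B ∩ C = {}
C ∩ (B ∩ C) = {}
(C ∩ (B ∩ C))' = {1,2,3,4,5,6,7,8,9}
(C ∩ (B ∩ C))' ∩ C = {6}
C ∩ ((C ∩ (B ∩ C))' ∩ C) = {6}
|C ∩ ((C ∩ (B ∩ C))' ∩ C)| = 1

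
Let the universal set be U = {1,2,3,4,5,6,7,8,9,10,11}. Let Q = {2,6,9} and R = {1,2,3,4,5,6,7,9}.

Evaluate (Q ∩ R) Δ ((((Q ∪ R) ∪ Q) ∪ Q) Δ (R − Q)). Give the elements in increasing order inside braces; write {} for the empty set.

Q ∩ R = {2,6,9}
Q ∪ R = {1,2,3,4,5,6,7,9}
(Q ∪ R) ∪ Q = {1,2,3,4,5,6,7,9}
((Q ∪ R) ∪ Q) ∪ Q = {1,2,3,4,5,6,7,9}
R − Q = {1,3,4,5,7}
(((Q ∪ R) ∪ Q) ∪ Q) Δ (R − Q) = {2,6,9}
(Q ∩ R) Δ ((((Q ∪ R) ∪ Q) ∪ Q) Δ (R − Q)) = {}

{}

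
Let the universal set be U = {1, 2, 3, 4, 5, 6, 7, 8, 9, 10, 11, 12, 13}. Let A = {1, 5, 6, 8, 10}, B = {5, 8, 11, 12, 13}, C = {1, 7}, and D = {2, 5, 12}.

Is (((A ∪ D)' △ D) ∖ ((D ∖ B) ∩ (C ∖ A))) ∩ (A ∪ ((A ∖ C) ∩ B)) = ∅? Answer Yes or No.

A ∪ D = {1, 2, 5, 6, 8, 10, 12}
(A ∪ D)' = {3, 4, 7, 9, 11, 13}
(A ∪ D)' △ D = {2, 3, 4, 5, 7, 9, 11, 12, 13}
D ∖ B = {2}
C ∖ A = {7}
(D ∖ B) ∩ (C ∖ A) = {}
((A ∪ D)' △ D) ∖ ((D ∖ B) ∩ (C ∖ A)) = {2, 3, 4, 5, 7, 9, 11, 12, 13}
A ∖ C = {5, 6, 8, 10}
(A ∖ C) ∩ B = {5, 8}
A ∪ ((A ∖ C) ∩ B) = {1, 5, 6, 8, 10}
5 lies in both, so they are not disjoint.

No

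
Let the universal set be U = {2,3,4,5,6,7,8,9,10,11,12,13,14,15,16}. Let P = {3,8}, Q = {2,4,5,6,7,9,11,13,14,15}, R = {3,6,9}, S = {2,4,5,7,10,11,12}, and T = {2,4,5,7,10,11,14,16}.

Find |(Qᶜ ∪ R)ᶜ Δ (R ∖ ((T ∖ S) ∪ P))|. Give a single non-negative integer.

10

Qᶜ = {3,8,10,12,16}
Qᶜ ∪ R = {3,6,8,9,10,12,16}
(Qᶜ ∪ R)ᶜ = {2,4,5,7,11,13,14,15}
T ∖ S = {14,16}
(T ∖ S) ∪ P = {3,8,14,16}
R ∖ ((T ∖ S) ∪ P) = {6,9}
(Qᶜ ∪ R)ᶜ Δ (R ∖ ((T ∖ S) ∪ P)) = {2,4,5,6,7,9,11,13,14,15}
|(Qᶜ ∪ R)ᶜ Δ (R ∖ ((T ∖ S) ∪ P))| = 10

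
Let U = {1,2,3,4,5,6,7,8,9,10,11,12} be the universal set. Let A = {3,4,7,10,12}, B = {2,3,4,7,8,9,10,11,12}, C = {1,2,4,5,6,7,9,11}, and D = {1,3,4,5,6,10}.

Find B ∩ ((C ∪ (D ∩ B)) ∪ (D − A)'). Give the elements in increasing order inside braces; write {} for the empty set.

{2,3,4,7,8,9,10,11,12}

D ∩ B = {3,4,10}
C ∪ (D ∩ B) = {1,2,3,4,5,6,7,9,10,11}
D − A = {1,5,6}
(D − A)' = {2,3,4,7,8,9,10,11,12}
(C ∪ (D ∩ B)) ∪ (D − A)' = {1,2,3,4,5,6,7,8,9,10,11,12}
B ∩ ((C ∪ (D ∩ B)) ∪ (D − A)') = {2,3,4,7,8,9,10,11,12}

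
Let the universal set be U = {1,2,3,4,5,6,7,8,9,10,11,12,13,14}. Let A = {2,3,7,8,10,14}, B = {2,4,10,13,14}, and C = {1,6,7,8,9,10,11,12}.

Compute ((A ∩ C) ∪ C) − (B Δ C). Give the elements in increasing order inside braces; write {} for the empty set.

A ∩ C = {7,8,10}
(A ∩ C) ∪ C = {1,6,7,8,9,10,11,12}
B Δ C = {1,2,4,6,7,8,9,11,12,13,14}
((A ∩ C) ∪ C) − (B Δ C) = {10}

{10}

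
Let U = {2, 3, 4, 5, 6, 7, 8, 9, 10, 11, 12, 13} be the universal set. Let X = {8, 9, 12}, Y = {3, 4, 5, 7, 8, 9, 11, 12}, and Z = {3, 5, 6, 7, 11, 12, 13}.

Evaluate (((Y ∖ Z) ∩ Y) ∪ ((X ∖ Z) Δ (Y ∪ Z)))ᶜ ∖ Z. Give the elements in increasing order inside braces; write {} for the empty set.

{2, 10}

Y ∖ Z = {4, 8, 9}
(Y ∖ Z) ∩ Y = {4, 8, 9}
X ∖ Z = {8, 9}
Y ∪ Z = {3, 4, 5, 6, 7, 8, 9, 11, 12, 13}
(X ∖ Z) Δ (Y ∪ Z) = {3, 4, 5, 6, 7, 11, 12, 13}
((Y ∖ Z) ∩ Y) ∪ ((X ∖ Z) Δ (Y ∪ Z)) = {3, 4, 5, 6, 7, 8, 9, 11, 12, 13}
(((Y ∖ Z) ∩ Y) ∪ ((X ∖ Z) Δ (Y ∪ Z)))ᶜ = {2, 10}
(((Y ∖ Z) ∩ Y) ∪ ((X ∖ Z) Δ (Y ∪ Z)))ᶜ ∖ Z = {2, 10}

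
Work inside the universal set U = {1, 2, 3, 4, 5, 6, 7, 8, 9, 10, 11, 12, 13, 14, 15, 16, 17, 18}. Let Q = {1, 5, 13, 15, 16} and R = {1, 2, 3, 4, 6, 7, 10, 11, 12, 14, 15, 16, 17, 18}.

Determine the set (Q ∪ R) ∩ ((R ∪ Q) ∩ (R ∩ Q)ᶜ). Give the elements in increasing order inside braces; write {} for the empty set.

{2, 3, 4, 5, 6, 7, 10, 11, 12, 13, 14, 17, 18}

Q ∪ R = {1, 2, 3, 4, 5, 6, 7, 10, 11, 12, 13, 14, 15, 16, 17, 18}
R ∪ Q = {1, 2, 3, 4, 5, 6, 7, 10, 11, 12, 13, 14, 15, 16, 17, 18}
R ∩ Q = {1, 15, 16}
(R ∩ Q)ᶜ = {2, 3, 4, 5, 6, 7, 8, 9, 10, 11, 12, 13, 14, 17, 18}
(R ∪ Q) ∩ (R ∩ Q)ᶜ = {2, 3, 4, 5, 6, 7, 10, 11, 12, 13, 14, 17, 18}
(Q ∪ R) ∩ ((R ∪ Q) ∩ (R ∩ Q)ᶜ) = {2, 3, 4, 5, 6, 7, 10, 11, 12, 13, 14, 17, 18}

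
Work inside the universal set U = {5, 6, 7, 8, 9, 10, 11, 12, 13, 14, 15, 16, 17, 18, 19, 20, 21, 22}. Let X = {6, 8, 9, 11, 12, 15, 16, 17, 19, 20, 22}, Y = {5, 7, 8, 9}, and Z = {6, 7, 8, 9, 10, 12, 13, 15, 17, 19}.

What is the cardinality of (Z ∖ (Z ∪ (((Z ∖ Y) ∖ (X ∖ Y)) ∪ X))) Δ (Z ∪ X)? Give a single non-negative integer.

14

Z ∖ Y = {6, 10, 12, 13, 15, 17, 19}
X ∖ Y = {6, 11, 12, 15, 16, 17, 19, 20, 22}
(Z ∖ Y) ∖ (X ∖ Y) = {10, 13}
((Z ∖ Y) ∖ (X ∖ Y)) ∪ X = {6, 8, 9, 10, 11, 12, 13, 15, 16, 17, 19, 20, 22}
Z ∪ (((Z ∖ Y) ∖ (X ∖ Y)) ∪ X) = {6, 7, 8, 9, 10, 11, 12, 13, 15, 16, 17, 19, 20, 22}
Z ∖ (Z ∪ (((Z ∖ Y) ∖ (X ∖ Y)) ∪ X)) = {}
Z ∪ X = {6, 7, 8, 9, 10, 11, 12, 13, 15, 16, 17, 19, 20, 22}
(Z ∖ (Z ∪ (((Z ∖ Y) ∖ (X ∖ Y)) ∪ X))) Δ (Z ∪ X) = {6, 7, 8, 9, 10, 11, 12, 13, 15, 16, 17, 19, 20, 22}
|(Z ∖ (Z ∪ (((Z ∖ Y) ∖ (X ∖ Y)) ∪ X))) Δ (Z ∪ X)| = 14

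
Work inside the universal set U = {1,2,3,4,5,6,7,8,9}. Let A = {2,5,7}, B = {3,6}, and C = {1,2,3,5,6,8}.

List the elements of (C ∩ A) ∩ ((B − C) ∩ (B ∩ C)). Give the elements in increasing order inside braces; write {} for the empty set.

C ∩ A = {2,5}
B − C = {}
B ∩ C = {3,6}
(B − C) ∩ (B ∩ C) = {}
(C ∩ A) ∩ ((B − C) ∩ (B ∩ C)) = {}

{}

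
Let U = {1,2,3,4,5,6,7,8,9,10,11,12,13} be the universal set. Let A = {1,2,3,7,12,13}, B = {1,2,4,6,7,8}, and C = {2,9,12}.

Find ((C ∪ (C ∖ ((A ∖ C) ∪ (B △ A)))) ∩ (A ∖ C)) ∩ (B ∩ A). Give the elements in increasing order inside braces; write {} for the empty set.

{}

A ∖ C = {1,3,7,13}
B △ A = {3,4,6,8,12,13}
(A ∖ C) ∪ (B △ A) = {1,3,4,6,7,8,12,13}
C ∖ ((A ∖ C) ∪ (B △ A)) = {2,9}
C ∪ (C ∖ ((A ∖ C) ∪ (B △ A))) = {2,9,12}
(C ∪ (C ∖ ((A ∖ C) ∪ (B △ A)))) ∩ (A ∖ C) = {}
B ∩ A = {1,2,7}
((C ∪ (C ∖ ((A ∖ C) ∪ (B △ A)))) ∩ (A ∖ C)) ∩ (B ∩ A) = {}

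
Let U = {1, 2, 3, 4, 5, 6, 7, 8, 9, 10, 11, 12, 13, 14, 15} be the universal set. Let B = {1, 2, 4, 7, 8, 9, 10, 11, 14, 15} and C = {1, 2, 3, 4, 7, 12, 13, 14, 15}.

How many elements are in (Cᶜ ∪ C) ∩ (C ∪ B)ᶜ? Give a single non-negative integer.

Cᶜ = {5, 6, 8, 9, 10, 11}
Cᶜ ∪ C = {1, 2, 3, 4, 5, 6, 7, 8, 9, 10, 11, 12, 13, 14, 15}
C ∪ B = {1, 2, 3, 4, 7, 8, 9, 10, 11, 12, 13, 14, 15}
(C ∪ B)ᶜ = {5, 6}
(Cᶜ ∪ C) ∩ (C ∪ B)ᶜ = {5, 6}
|(Cᶜ ∪ C) ∩ (C ∪ B)ᶜ| = 2

2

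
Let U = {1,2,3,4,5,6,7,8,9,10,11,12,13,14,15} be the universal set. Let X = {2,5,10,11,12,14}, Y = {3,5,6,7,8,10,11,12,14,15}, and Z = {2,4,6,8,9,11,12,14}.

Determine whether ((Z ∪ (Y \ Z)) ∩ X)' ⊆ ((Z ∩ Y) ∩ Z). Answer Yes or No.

No

Y \ Z = {3,5,7,10,15}
Z ∪ (Y \ Z) = {2,3,4,5,6,7,8,9,10,11,12,14,15}
(Z ∪ (Y \ Z)) ∩ X = {2,5,10,11,12,14}
((Z ∪ (Y \ Z)) ∩ X)' = {1,3,4,6,7,8,9,13,15}
Z ∩ Y = {6,8,11,12,14}
(Z ∩ Y) ∩ Z = {6,8,11,12,14}
1 ∈ ((Z ∪ (Y \ Z)) ∩ X)' but 1 ∉ (Z ∩ Y) ∩ Z, so the inclusion fails.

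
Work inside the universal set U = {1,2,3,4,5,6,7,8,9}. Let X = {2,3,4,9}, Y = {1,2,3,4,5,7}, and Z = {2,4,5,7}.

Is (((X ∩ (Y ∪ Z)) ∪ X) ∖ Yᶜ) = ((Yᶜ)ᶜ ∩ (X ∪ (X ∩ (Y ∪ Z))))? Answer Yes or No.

Yes

Y ∪ Z = {1,2,3,4,5,7}
X ∩ (Y ∪ Z) = {2,3,4}
(X ∩ (Y ∪ Z)) ∪ X = {2,3,4,9}
Yᶜ = {6,8,9}
((X ∩ (Y ∪ Z)) ∪ X) ∖ Yᶜ = {2,3,4}
(Yᶜ)ᶜ = {1,2,3,4,5,7}
X ∪ (X ∩ (Y ∪ Z)) = {2,3,4,9}
(Yᶜ)ᶜ ∩ (X ∪ (X ∩ (Y ∪ Z))) = {2,3,4}
Both equal {2,3,4}, so ((X ∩ (Y ∪ Z)) ∪ X) ∖ Yᶜ = (Yᶜ)ᶜ ∩ (X ∪ (X ∩ (Y ∪ Z))).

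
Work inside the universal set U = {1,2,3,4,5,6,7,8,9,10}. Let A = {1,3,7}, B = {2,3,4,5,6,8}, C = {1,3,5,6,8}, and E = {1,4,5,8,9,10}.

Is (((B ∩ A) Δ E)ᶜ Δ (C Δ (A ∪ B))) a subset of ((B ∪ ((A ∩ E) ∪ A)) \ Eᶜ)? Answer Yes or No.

B ∩ A = {3}
(B ∩ A) Δ E = {1,3,4,5,8,9,10}
((B ∩ A) Δ E)ᶜ = {2,6,7}
A ∪ B = {1,2,3,4,5,6,7,8}
C Δ (A ∪ B) = {2,4,7}
((B ∩ A) Δ E)ᶜ Δ (C Δ (A ∪ B)) = {4,6}
A ∩ E = {1}
(A ∩ E) ∪ A = {1,3,7}
B ∪ ((A ∩ E) ∪ A) = {1,2,3,4,5,6,7,8}
Eᶜ = {2,3,6,7}
(B ∪ ((A ∩ E) ∪ A)) \ Eᶜ = {1,4,5,8}
6 ∈ ((B ∩ A) Δ E)ᶜ Δ (C Δ (A ∪ B)) but 6 ∉ (B ∪ ((A ∩ E) ∪ A)) \ Eᶜ, so the inclusion fails.

No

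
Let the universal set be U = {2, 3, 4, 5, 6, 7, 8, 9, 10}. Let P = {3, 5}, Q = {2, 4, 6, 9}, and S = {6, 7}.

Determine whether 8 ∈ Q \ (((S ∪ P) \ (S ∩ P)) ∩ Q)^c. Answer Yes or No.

8 ∉ S and 8 ∉ P, so 8 ∉ S ∪ P
8 ∉ S and 8 ∉ P, so 8 ∉ S ∩ P
8 ∉ (S ∪ P) and 8 ∉ (S ∩ P), so 8 ∉ (S ∪ P) \ (S ∩ P)
8 ∉ ((S ∪ P) \ (S ∩ P)) and 8 ∉ Q, so 8 ∉ ((S ∪ P) \ (S ∩ P)) ∩ Q
8 ∈ (((S ∪ P) \ (S ∩ P)) ∩ Q)^c since 8 ∉ (((S ∪ P) \ (S ∩ P)) ∩ Q)
8 ∉ Q and 8 ∈ (((S ∪ P) \ (S ∩ P)) ∩ Q)^c, so 8 ∉ Q \ (((S ∪ P) \ (S ∩ P)) ∩ Q)^c

No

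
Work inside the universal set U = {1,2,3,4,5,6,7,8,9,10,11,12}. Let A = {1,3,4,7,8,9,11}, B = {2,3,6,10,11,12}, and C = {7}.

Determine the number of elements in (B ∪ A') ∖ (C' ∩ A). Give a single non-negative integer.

5

A' = {2,5,6,10,12}
B ∪ A' = {2,3,5,6,10,11,12}
C' = {1,2,3,4,5,6,8,9,10,11,12}
C' ∩ A = {1,3,4,8,9,11}
(B ∪ A') ∖ (C' ∩ A) = {2,5,6,10,12}
|(B ∪ A') ∖ (C' ∩ A)| = 5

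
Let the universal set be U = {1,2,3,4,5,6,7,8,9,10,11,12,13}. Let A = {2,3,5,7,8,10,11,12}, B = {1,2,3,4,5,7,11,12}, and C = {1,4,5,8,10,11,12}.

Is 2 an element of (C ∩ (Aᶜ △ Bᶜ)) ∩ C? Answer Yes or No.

2 ∈ A, so 2 ∉ Aᶜ
2 ∈ B, so 2 ∉ Bᶜ
2 ∉ Aᶜ and 2 ∉ Bᶜ, so 2 ∉ Aᶜ △ Bᶜ
2 ∉ C and 2 ∉ (Aᶜ △ Bᶜ), so 2 ∉ C ∩ (Aᶜ △ Bᶜ)
2 ∉ (C ∩ (Aᶜ △ Bᶜ)) and 2 ∉ C, so 2 ∉ (C ∩ (Aᶜ △ Bᶜ)) ∩ C

No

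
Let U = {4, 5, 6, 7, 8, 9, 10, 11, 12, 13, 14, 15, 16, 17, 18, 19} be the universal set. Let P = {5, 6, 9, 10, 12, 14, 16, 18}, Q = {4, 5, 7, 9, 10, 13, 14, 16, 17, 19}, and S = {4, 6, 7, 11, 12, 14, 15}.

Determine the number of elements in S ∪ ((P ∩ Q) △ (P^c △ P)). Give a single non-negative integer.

P ∩ Q = {5, 9, 10, 14, 16}
P^c = {4, 7, 8, 11, 13, 15, 17, 19}
P^c △ P = {4, 5, 6, 7, 8, 9, 10, 11, 12, 13, 14, 15, 16, 17, 18, 19}
(P ∩ Q) △ (P^c △ P) = {4, 6, 7, 8, 11, 12, 13, 15, 17, 18, 19}
S ∪ ((P ∩ Q) △ (P^c △ P)) = {4, 6, 7, 8, 11, 12, 13, 14, 15, 17, 18, 19}
|S ∪ ((P ∩ Q) △ (P^c △ P))| = 12

12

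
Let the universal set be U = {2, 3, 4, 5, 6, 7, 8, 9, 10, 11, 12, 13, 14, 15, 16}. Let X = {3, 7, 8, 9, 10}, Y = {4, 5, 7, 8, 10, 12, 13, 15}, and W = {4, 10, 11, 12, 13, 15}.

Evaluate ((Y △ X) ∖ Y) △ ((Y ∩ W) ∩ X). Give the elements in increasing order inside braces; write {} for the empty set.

{3, 9, 10}

Y △ X = {3, 4, 5, 9, 12, 13, 15}
(Y △ X) ∖ Y = {3, 9}
Y ∩ W = {4, 10, 12, 13, 15}
(Y ∩ W) ∩ X = {10}
((Y △ X) ∖ Y) △ ((Y ∩ W) ∩ X) = {3, 9, 10}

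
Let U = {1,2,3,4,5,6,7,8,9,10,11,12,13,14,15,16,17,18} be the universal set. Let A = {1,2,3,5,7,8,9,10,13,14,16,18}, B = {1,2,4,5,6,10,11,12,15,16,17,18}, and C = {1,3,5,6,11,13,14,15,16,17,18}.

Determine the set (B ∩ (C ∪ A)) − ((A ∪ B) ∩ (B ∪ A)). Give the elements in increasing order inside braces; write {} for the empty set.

{}

C ∪ A = {1,2,3,5,6,7,8,9,10,11,13,14,15,16,17,18}
B ∩ (C ∪ A) = {1,2,5,6,10,11,15,16,17,18}
A ∪ B = {1,2,3,4,5,6,7,8,9,10,11,12,13,14,15,16,17,18}
B ∪ A = {1,2,3,4,5,6,7,8,9,10,11,12,13,14,15,16,17,18}
(A ∪ B) ∩ (B ∪ A) = {1,2,3,4,5,6,7,8,9,10,11,12,13,14,15,16,17,18}
(B ∩ (C ∪ A)) − ((A ∪ B) ∩ (B ∪ A)) = {}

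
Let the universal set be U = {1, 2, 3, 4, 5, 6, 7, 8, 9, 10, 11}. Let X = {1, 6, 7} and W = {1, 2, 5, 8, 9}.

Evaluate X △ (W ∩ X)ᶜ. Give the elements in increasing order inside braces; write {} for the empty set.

{1, 2, 3, 4, 5, 8, 9, 10, 11}

W ∩ X = {1}
(W ∩ X)ᶜ = {2, 3, 4, 5, 6, 7, 8, 9, 10, 11}
X △ (W ∩ X)ᶜ = {1, 2, 3, 4, 5, 8, 9, 10, 11}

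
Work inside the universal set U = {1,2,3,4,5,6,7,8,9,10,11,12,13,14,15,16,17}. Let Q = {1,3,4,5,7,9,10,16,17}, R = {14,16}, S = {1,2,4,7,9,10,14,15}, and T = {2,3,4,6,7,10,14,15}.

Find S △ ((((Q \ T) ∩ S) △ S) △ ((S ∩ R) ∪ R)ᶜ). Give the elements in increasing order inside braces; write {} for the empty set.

{2,3,4,5,6,7,8,10,11,12,13,15,17}

Q \ T = {1,5,9,16,17}
(Q \ T) ∩ S = {1,9}
((Q \ T) ∩ S) △ S = {2,4,7,10,14,15}
S ∩ R = {14}
(S ∩ R) ∪ R = {14,16}
((S ∩ R) ∪ R)ᶜ = {1,2,3,4,5,6,7,8,9,10,11,12,13,15,17}
(((Q \ T) ∩ S) △ S) △ ((S ∩ R) ∪ R)ᶜ = {1,3,5,6,8,9,11,12,13,14,17}
S △ ((((Q \ T) ∩ S) △ S) △ ((S ∩ R) ∪ R)ᶜ) = {2,3,4,5,6,7,8,10,11,12,13,15,17}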